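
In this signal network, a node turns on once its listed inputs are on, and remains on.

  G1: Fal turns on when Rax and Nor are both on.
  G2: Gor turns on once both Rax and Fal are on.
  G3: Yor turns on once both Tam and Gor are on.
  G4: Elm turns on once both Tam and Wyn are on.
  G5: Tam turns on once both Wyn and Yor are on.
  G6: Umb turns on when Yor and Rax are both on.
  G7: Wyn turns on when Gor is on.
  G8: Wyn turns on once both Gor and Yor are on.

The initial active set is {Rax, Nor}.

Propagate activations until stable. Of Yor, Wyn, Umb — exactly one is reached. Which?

G1: Rax and Nor on → Fal on.
G2: Rax and Fal on → Gor on.
Gor is on, so Wyn turns on (G7).
Umb would need Yor and Rax (G6), but Yor never turns on. Yor would need Tam and Gor (G3), but Tam never turns on.

Wyn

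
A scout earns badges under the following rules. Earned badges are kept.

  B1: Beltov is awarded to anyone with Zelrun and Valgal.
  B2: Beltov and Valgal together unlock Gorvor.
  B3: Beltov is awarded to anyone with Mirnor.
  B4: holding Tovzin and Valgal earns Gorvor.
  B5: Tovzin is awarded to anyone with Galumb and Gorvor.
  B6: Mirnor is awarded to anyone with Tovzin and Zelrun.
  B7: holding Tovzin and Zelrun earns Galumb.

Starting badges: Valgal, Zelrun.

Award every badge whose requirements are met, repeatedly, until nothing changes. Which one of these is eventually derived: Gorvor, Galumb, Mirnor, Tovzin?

Gorvor

With Zelrun and Valgal, Beltov is earned (B1).
With Beltov and Valgal, Gorvor is earned (B2).
Tovzin would need Galumb and Gorvor (B5), but Galumb is never earned. Galumb would need Tovzin and Zelrun (B7), but Tovzin is never earned. Mirnor would need Tovzin and Zelrun (B6), but Tovzin is never earned.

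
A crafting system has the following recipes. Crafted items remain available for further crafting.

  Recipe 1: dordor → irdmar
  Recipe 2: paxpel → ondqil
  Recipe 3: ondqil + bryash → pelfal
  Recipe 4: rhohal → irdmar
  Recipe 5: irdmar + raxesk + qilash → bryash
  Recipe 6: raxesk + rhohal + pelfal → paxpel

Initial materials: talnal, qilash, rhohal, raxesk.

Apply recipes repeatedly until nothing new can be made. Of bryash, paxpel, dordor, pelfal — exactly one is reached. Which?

Using Recipe 4, rhohal makes irdmar.
irdmar + raxesk + qilash → bryash (Recipe 5).
paxpel would need raxesk, rhohal, and pelfal (Recipe 6), but pelfal is never obtained. pelfal would need ondqil and bryash (Recipe 3), but ondqil is never obtained. No rule produces dordor, and it is not given.

bryash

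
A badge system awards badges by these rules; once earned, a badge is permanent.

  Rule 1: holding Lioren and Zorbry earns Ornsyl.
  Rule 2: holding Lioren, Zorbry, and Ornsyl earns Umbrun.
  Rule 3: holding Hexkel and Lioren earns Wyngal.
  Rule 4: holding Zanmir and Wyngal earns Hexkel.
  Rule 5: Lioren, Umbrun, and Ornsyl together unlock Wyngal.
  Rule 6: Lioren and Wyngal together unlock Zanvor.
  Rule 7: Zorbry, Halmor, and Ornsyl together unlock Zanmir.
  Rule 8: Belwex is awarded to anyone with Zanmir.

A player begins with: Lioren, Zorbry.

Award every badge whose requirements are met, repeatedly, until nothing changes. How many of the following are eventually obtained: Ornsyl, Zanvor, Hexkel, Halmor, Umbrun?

3

With Lioren and Zorbry, Ornsyl is earned (Rule 1).
With Lioren, Zorbry, and Ornsyl, Umbrun is earned (Rule 2).
With Lioren, Umbrun, and Ornsyl, Wyngal is earned (Rule 5).
With Lioren and Wyngal, Zanvor is earned (Rule 6).
Ornsyl: reached.
Zanvor: reached.
Hexkel would need Zanmir and Wyngal (Rule 4), but Zanmir is never earned.
No rule produces Halmor, and it is not given.
Umbrun: reached.
Reached: Ornsyl, Zanvor, and Umbrun — 3 of the 5.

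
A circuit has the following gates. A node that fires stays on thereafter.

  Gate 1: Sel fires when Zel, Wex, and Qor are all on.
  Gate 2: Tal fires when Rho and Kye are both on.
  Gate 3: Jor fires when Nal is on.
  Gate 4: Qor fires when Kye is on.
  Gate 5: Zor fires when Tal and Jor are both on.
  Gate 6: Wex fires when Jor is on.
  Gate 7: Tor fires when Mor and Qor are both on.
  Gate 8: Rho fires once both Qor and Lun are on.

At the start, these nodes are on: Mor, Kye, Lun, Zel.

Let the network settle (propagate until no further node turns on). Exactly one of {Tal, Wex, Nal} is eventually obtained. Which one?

Gate 4: Kye on → Qor on.
Qor and Lun are on, so Rho fires (Gate 8).
Rho and Kye are on, so Tal fires (Gate 2).
Wex would need Jor (Gate 6), but Jor never turns on. No rule produces Nal, and it is not given.

Tal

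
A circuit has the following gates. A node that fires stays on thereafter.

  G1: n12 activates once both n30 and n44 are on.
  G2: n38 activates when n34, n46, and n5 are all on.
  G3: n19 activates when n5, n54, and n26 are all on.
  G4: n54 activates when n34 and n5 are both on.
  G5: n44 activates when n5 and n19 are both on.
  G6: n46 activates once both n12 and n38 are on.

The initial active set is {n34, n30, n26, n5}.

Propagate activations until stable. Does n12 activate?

Yes

n34 and n5 are on, so n54 activates (G4).
n5, n54, and n26 are on, so n19 activates (G3).
n5 and n19 are on, so n44 activates (G5).
G1: n30 and n44 on → n12 on.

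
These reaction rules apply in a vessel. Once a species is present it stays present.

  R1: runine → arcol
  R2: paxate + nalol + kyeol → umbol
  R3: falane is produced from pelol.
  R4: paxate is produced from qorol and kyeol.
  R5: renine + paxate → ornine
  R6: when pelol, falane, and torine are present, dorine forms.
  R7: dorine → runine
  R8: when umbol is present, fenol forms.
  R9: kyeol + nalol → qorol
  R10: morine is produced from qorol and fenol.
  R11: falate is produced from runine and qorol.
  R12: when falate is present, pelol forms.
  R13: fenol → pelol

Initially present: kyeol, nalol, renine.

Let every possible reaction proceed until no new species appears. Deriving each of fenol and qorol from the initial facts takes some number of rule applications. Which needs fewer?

qorol: kyeol and nalol present → qorol forms (R9). [1 rule application]
fenol: kyeol and nalol present → qorol forms (R9). qorol and kyeol present → paxate forms (R4). paxate, nalol, and kyeol present → umbol forms (R2). umbol present → fenol forms (R8). [4 rule applications]
qorol needs fewer.

qorol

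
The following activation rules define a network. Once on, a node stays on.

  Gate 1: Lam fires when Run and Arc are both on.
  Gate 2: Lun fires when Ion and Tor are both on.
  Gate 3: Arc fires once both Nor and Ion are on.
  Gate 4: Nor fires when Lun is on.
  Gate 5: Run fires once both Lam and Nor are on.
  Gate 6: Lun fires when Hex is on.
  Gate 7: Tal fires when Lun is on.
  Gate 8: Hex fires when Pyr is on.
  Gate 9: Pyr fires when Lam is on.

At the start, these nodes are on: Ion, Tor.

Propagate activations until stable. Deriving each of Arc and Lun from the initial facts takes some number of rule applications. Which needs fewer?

Lun

Lun: Ion and Tor are on, so Lun fires (Gate 2). [1 rule application]
Arc: Ion and Tor are on, so Lun fires (Gate 2). Lun is on, so Nor fires (Gate 4). Gate 3: Nor and Ion on → Arc on. [3 rule applications]
Lun needs fewer.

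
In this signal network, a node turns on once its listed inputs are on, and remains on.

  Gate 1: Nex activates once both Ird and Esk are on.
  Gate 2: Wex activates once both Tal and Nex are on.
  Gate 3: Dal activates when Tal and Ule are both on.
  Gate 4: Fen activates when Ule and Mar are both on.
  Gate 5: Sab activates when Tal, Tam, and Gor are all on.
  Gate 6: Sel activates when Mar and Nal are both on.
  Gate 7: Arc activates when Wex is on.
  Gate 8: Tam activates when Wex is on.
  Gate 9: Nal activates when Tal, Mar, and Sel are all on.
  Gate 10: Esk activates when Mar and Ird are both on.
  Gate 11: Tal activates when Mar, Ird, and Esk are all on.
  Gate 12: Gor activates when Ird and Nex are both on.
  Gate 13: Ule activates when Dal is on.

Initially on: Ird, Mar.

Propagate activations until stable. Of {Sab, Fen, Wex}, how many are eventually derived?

2

Mar and Ird are on, so Esk activates (Gate 10).
Gate 11: Mar, Ird, and Esk on → Tal on.
Gate 1: Ird and Esk on → Nex on.
Tal and Nex are on, so Wex activates (Gate 2).
Gate 12: Ird and Nex on → Gor on.
Wex is on, so Tam activates (Gate 8).
Gate 5: Tal, Tam, and Gor on → Sab on.
Sab: reached.
Fen would need Ule and Mar (Gate 4), but Ule never turns on.
Wex: reached.
Reached: Sab and Wex — 2 of the 3.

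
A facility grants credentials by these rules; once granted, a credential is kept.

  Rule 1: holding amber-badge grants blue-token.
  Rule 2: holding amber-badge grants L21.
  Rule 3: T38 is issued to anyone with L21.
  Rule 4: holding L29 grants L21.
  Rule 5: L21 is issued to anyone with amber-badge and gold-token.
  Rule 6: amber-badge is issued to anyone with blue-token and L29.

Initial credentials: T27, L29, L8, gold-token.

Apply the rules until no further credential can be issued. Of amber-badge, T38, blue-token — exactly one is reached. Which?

Holding L29 grants L21 (Rule 4).
Holding L21 grants T38 (Rule 3).
amber-badge would need blue-token and L29 (Rule 6), but blue-token is never granted. blue-token would need amber-badge (Rule 1), but amber-badge is never granted.

T38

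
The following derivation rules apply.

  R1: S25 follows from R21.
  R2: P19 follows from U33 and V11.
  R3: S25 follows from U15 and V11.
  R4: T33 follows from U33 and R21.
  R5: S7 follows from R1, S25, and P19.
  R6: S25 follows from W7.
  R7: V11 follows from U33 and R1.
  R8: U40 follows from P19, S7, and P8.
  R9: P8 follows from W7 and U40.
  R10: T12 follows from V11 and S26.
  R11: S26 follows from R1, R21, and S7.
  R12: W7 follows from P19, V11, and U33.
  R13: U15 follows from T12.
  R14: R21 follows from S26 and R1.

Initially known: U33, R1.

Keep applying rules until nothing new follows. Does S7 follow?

From U33 and R1, R7 gives V11.
From U33 and V11, R2 gives P19.
From P19, V11, and U33, R12 gives W7.
W7 holds, so S25 follows (R6).
R1, S25, and P19 hold, so S7 follows (R5).

Yes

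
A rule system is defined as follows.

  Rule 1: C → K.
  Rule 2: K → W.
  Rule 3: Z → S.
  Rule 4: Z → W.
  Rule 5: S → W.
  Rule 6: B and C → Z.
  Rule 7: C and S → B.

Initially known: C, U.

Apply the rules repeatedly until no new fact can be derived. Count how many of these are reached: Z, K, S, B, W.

2

From C, Rule 1 gives K.
From K, Rule 2 gives W.
Z would need B and C (Rule 6), but B is never established.
K: reached.
S would need Z (Rule 3), but Z is never established.
B would need C and S (Rule 7), but S is never established.
W: reached.
Reached: K and W — 2 of the 5.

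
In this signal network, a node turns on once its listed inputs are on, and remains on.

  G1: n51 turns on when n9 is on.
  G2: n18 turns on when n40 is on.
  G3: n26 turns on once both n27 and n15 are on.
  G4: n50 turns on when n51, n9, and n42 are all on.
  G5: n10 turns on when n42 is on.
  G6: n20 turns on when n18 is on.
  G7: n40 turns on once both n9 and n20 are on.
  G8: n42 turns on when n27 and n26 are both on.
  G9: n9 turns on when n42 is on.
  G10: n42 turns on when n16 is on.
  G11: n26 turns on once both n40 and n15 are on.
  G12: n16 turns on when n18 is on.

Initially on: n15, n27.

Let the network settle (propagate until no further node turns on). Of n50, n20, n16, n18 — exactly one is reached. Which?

n27 and n15 are on, so n26 turns on (G3).
G8: n27 and n26 on → n42 on.
n42 is on, so n9 turns on (G9).
G1: n9 on → n51 on.
G4: n51, n9, and n42 on → n50 on.
n20 would need n18 (G6), but n18 never turns on. n16 would need n18 (G12), but n18 never turns on. n18 would need n40 (G2), but n40 never turns on.

n50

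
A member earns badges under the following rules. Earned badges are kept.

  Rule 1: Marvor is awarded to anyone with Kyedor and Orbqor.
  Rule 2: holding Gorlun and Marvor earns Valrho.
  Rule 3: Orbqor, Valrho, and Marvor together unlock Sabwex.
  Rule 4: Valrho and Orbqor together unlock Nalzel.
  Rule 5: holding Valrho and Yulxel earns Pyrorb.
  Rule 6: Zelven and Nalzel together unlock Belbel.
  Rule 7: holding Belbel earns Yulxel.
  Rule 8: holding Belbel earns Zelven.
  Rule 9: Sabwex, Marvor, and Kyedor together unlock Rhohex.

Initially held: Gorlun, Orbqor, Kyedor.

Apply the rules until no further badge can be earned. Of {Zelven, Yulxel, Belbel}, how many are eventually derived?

Zelven would need Belbel (Rule 8), but Belbel is never earned.
Yulxel would need Belbel (Rule 7), but Belbel is never earned.
Belbel would need Zelven and Nalzel (Rule 6), but Zelven is never earned.
None of the 3 are reached.

0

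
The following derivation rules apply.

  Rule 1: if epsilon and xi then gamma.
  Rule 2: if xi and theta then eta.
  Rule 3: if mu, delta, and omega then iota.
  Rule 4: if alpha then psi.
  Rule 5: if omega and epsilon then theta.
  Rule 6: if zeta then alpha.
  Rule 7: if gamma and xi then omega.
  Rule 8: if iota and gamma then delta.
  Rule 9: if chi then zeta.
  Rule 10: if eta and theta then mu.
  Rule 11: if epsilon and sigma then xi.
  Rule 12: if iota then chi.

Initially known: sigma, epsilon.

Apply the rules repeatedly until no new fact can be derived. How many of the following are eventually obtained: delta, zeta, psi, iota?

0

delta would need iota and gamma (Rule 8), but iota is never established.
zeta would need chi (Rule 9), but chi is never established.
psi would need alpha (Rule 4), but alpha is never established.
iota would need mu, delta, and omega (Rule 3), but delta is never established.
None of the 4 are reached.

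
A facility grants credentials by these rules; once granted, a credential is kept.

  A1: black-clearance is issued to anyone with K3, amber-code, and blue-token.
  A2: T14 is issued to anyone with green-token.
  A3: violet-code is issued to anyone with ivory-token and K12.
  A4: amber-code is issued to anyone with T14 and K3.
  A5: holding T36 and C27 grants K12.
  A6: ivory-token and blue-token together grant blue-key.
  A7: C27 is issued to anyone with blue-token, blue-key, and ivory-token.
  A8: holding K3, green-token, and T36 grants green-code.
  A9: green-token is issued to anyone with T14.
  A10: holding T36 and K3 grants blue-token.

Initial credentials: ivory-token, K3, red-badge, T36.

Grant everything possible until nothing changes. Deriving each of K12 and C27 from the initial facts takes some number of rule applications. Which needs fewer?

C27

C27: Holding T36 and K3 grants blue-token (A10). Holding ivory-token and blue-token grants blue-key (A6). Holding blue-token, blue-key, and ivory-token grants C27 (A7). [3 rule applications]
K12: Holding T36 and K3 grants blue-token (A10). Holding ivory-token and blue-token grants blue-key (A6). Holding blue-token, blue-key, and ivory-token grants C27 (A7). Holding T36 and C27 grants K12 (A5). [4 rule applications]
C27 needs fewer.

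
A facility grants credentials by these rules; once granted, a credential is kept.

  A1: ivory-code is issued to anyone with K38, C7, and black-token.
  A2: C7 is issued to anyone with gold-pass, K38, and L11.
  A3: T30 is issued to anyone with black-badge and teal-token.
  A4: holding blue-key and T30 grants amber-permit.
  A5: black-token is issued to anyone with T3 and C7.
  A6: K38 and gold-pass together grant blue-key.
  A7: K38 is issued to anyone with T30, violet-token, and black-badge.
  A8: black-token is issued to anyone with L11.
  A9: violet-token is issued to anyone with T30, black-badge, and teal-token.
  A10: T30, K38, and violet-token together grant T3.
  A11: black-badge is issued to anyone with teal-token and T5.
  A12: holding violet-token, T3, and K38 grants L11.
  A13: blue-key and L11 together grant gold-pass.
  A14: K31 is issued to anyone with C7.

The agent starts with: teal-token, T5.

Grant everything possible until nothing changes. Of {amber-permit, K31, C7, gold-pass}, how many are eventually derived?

amber-permit would need blue-key and T30 (A4), but blue-key is never granted.
K31 would need C7 (A14), but C7 is never granted.
C7 would need gold-pass, K38, and L11 (A2), but gold-pass is never granted.
gold-pass would need blue-key and L11 (A13), but blue-key is never granted.
None of the 4 are reached.

0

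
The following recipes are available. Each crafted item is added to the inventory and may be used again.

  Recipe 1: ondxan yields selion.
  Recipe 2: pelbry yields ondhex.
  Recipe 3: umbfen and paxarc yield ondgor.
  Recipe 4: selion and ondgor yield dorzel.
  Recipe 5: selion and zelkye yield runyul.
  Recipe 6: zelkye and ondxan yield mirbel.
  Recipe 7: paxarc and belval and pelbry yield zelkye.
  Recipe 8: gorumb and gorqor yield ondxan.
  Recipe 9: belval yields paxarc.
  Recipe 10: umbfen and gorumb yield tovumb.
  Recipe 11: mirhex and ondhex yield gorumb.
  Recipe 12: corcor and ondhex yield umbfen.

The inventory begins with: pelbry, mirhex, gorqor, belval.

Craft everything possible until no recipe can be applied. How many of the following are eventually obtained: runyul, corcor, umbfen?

1

Using Recipe 9, belval makes paxarc.
pelbry → ondhex (Recipe 2).
paxarc and belval and pelbry → zelkye (Recipe 7).
mirhex and ondhex → gorumb (Recipe 11).
Using Recipe 8, gorumb and gorqor make ondxan.
Using Recipe 1, ondxan makes selion.
selion and zelkye → runyul (Recipe 5).
runyul: reached.
No rule produces corcor, and it is not given.
umbfen would need corcor and ondhex (Recipe 12), but corcor is never obtained.
Reached: runyul — 1 of the 3.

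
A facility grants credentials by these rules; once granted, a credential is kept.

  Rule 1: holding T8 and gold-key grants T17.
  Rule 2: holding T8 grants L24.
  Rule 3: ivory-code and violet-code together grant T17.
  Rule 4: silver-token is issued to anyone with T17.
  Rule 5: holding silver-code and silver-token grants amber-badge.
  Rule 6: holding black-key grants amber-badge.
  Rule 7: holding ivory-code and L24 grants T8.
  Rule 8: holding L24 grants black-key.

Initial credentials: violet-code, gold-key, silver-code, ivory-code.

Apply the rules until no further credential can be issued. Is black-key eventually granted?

No

black-key would need L24 (Rule 8), but L24 is never granted.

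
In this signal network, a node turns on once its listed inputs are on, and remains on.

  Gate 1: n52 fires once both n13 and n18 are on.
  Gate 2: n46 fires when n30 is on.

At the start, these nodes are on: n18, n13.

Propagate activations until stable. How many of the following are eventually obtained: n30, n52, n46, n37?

1

n13 and n18 are on, so n52 fires (Gate 1).
No rule produces n30, and it is not given.
n52: reached.
n46 would need n30 (Gate 2), but n30 never turns on.
No rule produces n37, and it is not given.
Reached: n52 — 1 of the 4.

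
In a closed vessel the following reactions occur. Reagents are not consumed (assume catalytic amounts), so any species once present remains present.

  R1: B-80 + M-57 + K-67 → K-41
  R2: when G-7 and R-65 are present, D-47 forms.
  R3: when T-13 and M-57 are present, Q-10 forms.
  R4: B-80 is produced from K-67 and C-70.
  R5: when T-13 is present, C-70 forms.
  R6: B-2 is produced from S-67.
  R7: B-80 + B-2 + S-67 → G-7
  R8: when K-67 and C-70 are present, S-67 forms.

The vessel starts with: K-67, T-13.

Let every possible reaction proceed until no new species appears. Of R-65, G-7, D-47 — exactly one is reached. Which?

G-7

T-13 present → C-70 forms (R5).
K-67 and C-70 present → B-80 forms (R4).
K-67 and C-70 present → S-67 forms (R8).
S-67 present → B-2 forms (R6).
B-80, B-2, and S-67 present → G-7 forms (R7).
D-47 would need G-7 and R-65 (R2), but R-65 never forms. No rule produces R-65, and it is not given.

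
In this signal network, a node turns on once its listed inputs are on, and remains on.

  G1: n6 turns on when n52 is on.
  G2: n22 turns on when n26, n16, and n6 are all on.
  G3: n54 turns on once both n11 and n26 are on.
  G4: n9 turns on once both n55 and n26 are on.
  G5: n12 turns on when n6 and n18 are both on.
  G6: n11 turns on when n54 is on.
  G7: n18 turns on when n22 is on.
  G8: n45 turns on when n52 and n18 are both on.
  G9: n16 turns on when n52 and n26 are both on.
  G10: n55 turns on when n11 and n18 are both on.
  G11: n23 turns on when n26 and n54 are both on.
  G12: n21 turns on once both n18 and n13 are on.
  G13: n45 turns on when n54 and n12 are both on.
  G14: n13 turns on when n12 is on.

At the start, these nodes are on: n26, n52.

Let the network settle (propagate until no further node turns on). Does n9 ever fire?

No

n9 would need n55 and n26 (G4), but n55 never turns on.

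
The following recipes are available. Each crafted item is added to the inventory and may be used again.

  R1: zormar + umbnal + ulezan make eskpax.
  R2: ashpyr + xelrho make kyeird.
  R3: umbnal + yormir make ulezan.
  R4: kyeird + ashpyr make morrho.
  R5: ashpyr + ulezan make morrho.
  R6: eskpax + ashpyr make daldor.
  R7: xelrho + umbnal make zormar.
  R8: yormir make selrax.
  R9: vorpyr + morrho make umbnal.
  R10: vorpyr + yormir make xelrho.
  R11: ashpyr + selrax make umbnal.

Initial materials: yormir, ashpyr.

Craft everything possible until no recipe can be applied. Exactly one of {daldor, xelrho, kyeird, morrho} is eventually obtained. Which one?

Using R8, yormir makes selrax.
Using R11, ashpyr and selrax make umbnal.
Using R3, umbnal and yormir make ulezan.
Using R5, ashpyr and ulezan make morrho.
kyeird would need ashpyr and xelrho (R2), but xelrho is never obtained. daldor would need eskpax and ashpyr (R6), but eskpax is never obtained. xelrho would need vorpyr and yormir (R10), but vorpyr is never obtained.

morrho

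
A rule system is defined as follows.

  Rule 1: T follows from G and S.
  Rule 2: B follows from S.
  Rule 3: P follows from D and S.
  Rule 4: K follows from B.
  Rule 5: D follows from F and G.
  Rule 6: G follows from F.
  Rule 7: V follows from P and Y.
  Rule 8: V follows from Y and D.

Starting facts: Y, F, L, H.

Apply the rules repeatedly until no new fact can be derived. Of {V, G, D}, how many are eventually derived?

3

F holds, so G follows (Rule 6).
From F and G, Rule 5 gives D.
From Y and D, Rule 8 gives V.
V: reached.
G: reached.
D: reached.
All 3 are reached.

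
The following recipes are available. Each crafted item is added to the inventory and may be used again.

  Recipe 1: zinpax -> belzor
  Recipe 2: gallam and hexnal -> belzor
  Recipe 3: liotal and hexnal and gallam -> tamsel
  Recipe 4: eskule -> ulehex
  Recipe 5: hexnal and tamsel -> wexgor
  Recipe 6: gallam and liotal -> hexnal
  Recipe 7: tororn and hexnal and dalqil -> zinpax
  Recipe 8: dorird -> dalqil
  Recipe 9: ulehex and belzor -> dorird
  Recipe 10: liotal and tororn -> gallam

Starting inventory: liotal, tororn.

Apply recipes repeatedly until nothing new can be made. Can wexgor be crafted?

Yes

Using Recipe 10, liotal and tororn make gallam.
Using Recipe 6, gallam and liotal make hexnal.
liotal and hexnal and gallam -> tamsel (Recipe 3).
hexnal and tamsel -> wexgor (Recipe 5).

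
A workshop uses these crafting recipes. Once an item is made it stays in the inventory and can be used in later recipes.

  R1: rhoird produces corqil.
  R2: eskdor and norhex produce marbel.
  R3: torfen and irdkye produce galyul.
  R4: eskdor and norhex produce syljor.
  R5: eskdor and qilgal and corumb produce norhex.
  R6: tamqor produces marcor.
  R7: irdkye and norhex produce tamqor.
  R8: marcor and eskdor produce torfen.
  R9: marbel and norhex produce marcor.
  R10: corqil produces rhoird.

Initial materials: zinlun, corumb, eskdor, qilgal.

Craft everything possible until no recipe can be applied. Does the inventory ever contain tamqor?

No

tamqor would need irdkye and norhex (R7), but irdkye is never obtained.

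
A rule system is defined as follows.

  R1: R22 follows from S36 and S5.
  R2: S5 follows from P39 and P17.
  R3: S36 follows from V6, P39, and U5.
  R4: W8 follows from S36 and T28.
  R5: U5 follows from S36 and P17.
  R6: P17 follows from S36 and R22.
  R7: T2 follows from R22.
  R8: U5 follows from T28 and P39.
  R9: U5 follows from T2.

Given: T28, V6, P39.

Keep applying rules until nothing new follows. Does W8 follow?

Yes

From T28 and P39, R8 gives U5.
V6, P39, and U5 hold, so S36 follows (R3).
S36 and T28 hold, so W8 follows (R4).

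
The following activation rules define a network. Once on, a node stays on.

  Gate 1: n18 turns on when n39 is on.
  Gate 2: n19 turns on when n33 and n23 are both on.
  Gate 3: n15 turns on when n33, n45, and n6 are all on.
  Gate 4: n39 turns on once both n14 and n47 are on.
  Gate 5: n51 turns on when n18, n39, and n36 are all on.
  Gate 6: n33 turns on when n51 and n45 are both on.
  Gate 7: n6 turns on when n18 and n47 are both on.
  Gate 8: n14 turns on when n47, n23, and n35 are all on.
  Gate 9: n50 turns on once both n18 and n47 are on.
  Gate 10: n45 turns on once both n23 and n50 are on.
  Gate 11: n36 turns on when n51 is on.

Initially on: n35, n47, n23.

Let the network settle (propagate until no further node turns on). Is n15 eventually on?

n15 would need n33, n45, and n6 (Gate 3), but n33 never turns on.

No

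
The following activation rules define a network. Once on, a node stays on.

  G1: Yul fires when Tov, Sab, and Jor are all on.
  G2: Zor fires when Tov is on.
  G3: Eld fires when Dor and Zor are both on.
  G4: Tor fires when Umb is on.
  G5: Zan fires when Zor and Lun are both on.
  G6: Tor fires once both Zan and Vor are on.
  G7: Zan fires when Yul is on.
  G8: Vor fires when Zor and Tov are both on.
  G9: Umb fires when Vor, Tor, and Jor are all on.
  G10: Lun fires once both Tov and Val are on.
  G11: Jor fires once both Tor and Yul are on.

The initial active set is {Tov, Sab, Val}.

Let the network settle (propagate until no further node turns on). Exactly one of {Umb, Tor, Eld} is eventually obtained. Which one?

Tor

Tov and Val are on, so Lun fires (G10).
Tov is on, so Zor fires (G2).
Zor and Tov are on, so Vor fires (G8).
G5: Zor and Lun on → Zan on.
Zan and Vor are on, so Tor fires (G6).
Eld would need Dor and Zor (G3), but Dor never turns on. Umb would need Vor, Tor, and Jor (G9), but Jor never turns on.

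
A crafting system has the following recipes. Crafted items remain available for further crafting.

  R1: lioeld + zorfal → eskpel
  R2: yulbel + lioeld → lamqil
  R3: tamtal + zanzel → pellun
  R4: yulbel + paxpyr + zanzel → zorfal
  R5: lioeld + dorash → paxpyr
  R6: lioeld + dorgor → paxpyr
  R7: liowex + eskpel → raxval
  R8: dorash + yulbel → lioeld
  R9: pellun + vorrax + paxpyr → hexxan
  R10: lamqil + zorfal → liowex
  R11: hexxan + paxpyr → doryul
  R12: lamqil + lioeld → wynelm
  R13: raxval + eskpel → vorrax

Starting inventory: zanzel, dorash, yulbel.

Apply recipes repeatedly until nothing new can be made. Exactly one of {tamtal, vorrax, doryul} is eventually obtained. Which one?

Using R8, dorash and yulbel make lioeld.
Using R2, yulbel and lioeld make lamqil.
Using R5, lioeld and dorash make paxpyr.
Using R4, yulbel, paxpyr, and zanzel make zorfal.
lioeld + zorfal → eskpel (R1).
Using R10, lamqil and zorfal make liowex.
liowex + eskpel → raxval (R7).
raxval + eskpel → vorrax (R13).
No rule produces tamtal, and it is not given. doryul would need hexxan and paxpyr (R11), but hexxan is never obtained.

vorrax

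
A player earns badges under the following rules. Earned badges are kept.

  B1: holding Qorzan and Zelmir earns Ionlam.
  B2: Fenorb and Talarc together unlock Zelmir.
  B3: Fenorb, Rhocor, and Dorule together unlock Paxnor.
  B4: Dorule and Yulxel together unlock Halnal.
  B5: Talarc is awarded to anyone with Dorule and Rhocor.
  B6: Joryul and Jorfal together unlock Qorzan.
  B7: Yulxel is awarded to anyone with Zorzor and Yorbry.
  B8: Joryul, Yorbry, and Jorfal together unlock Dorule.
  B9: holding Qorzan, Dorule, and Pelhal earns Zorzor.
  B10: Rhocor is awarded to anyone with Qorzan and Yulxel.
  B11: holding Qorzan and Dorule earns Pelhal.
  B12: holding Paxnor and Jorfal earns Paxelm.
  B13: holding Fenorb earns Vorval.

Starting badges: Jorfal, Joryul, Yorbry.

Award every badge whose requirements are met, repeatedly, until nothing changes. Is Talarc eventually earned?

Yes

With Joryul, Yorbry, and Jorfal, Dorule is earned (B8).
With Joryul and Jorfal, Qorzan is earned (B6).
With Qorzan and Dorule, Pelhal is earned (B11).
With Qorzan, Dorule, and Pelhal, Zorzor is earned (B9).
With Zorzor and Yorbry, Yulxel is earned (B7).
With Qorzan and Yulxel, Rhocor is earned (B10).
With Dorule and Rhocor, Talarc is earned (B5).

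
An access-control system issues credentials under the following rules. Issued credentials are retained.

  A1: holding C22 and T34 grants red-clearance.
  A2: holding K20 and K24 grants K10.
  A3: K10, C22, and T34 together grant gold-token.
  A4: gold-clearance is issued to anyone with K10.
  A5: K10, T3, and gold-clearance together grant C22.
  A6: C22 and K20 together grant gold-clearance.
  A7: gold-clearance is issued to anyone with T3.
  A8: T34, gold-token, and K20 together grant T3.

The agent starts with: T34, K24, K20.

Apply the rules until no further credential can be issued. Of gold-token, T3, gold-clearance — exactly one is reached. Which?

gold-clearance

Holding K20 and K24 grants K10 (A2).
Holding K10 grants gold-clearance (A4).
gold-token would need K10, C22, and T34 (A3), but C22 is never granted. T3 would need T34, gold-token, and K20 (A8), but gold-token is never granted.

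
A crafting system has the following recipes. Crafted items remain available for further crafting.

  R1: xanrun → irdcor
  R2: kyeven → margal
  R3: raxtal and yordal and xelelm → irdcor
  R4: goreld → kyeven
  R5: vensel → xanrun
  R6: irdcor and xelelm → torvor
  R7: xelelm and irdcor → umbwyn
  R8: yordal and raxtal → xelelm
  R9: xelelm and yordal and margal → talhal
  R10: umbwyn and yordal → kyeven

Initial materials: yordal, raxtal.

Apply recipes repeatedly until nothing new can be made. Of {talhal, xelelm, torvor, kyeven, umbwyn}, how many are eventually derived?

Using R8, yordal and raxtal make xelelm.
raxtal and yordal and xelelm → irdcor (R3).
Using R6, irdcor and xelelm make torvor.
Using R7, xelelm and irdcor make umbwyn.
umbwyn and yordal → kyeven (R10).
kyeven → margal (R2).
Using R9, xelelm, yordal, and margal make talhal.
talhal: reached.
xelelm: reached.
torvor: reached.
kyeven: reached.
umbwyn: reached.
All 5 are reached.

5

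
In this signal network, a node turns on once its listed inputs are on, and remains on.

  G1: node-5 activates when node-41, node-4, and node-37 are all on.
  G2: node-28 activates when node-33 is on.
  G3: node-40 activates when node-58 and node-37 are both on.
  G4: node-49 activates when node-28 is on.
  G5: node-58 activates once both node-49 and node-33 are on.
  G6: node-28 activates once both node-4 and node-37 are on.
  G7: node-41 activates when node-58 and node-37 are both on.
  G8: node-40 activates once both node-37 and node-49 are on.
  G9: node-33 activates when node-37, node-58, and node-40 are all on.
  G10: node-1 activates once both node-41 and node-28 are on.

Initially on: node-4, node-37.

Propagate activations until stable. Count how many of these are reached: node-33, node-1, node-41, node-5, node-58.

node-33 would need node-37, node-58, and node-40 (G9), but node-58 never turns on.
node-1 would need node-41 and node-28 (G10), but node-41 never turns on.
node-41 would need node-58 and node-37 (G7), but node-58 never turns on.
node-5 would need node-41, node-4, and node-37 (G1), but node-41 never turns on.
node-58 would need node-49 and node-33 (G5), but node-33 never turns on.
None of the 5 are reached.

0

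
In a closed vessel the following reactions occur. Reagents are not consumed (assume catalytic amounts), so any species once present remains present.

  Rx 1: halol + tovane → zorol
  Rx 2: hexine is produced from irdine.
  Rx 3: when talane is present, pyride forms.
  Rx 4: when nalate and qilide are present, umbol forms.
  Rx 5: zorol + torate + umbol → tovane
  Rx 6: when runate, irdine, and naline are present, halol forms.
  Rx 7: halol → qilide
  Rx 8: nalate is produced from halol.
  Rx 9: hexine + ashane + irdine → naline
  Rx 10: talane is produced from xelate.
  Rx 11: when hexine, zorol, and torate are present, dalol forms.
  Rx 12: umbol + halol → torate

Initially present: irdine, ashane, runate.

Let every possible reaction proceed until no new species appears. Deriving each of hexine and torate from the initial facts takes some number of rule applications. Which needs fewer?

hexine

hexine: irdine present → hexine forms (Rx 2). [1 rule application]
torate: irdine present → hexine forms (Rx 2). hexine, ashane, and irdine present → naline forms (Rx 9). runate, irdine, and naline present → halol forms (Rx 6). halol present → nalate forms (Rx 8). halol present → qilide forms (Rx 7). nalate and qilide present → umbol forms (Rx 4). umbol and halol present → torate forms (Rx 12). [7 rule applications]
hexine needs fewer.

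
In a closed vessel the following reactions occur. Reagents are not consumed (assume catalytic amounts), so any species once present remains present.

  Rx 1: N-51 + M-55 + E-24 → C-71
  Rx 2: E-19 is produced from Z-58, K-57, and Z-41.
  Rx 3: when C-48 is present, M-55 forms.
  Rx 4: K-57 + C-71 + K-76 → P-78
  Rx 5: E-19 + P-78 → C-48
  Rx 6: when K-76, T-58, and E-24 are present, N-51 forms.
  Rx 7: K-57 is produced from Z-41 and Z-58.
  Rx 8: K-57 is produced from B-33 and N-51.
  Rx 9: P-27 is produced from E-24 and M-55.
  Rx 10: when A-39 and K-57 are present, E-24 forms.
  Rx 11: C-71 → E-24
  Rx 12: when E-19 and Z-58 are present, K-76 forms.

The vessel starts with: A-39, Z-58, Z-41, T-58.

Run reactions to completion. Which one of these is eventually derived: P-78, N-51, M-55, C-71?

N-51

Z-41 and Z-58 present → K-57 forms (Rx 7).
Z-58, K-57, and Z-41 present → E-19 forms (Rx 2).
A-39 and K-57 present → E-24 forms (Rx 10).
E-19 and Z-58 present → K-76 forms (Rx 12).
K-76, T-58, and E-24 present → N-51 forms (Rx 6).
P-78 would need K-57, C-71, and K-76 (Rx 4), but C-71 never forms. C-71 would need N-51, M-55, and E-24 (Rx 1), but M-55 never forms. M-55 would need C-48 (Rx 3), but C-48 never forms.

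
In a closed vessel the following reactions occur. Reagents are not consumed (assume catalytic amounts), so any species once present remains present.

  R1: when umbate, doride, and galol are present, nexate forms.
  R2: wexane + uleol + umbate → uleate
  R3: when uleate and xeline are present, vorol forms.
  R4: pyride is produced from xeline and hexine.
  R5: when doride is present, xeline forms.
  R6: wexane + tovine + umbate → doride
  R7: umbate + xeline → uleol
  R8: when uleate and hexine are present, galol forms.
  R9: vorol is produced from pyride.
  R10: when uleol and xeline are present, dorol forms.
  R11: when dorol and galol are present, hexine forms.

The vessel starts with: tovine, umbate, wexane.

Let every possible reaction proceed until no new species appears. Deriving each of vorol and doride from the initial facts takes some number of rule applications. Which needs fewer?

doride: wexane, tovine, and umbate present → doride forms (R6). [1 rule application]
vorol: wexane, tovine, and umbate present → doride forms (R6). doride present → xeline forms (R5). umbate and xeline present → uleol forms (R7). wexane, uleol, and umbate present → uleate forms (R2). uleate and xeline present → vorol forms (R3). [5 rule applications]
doride needs fewer.

doride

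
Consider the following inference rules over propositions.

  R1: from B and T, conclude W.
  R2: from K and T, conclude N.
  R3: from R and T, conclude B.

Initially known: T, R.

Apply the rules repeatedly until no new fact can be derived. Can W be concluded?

Yes

From R and T, R3 gives B.
B and T hold, so W follows (R1).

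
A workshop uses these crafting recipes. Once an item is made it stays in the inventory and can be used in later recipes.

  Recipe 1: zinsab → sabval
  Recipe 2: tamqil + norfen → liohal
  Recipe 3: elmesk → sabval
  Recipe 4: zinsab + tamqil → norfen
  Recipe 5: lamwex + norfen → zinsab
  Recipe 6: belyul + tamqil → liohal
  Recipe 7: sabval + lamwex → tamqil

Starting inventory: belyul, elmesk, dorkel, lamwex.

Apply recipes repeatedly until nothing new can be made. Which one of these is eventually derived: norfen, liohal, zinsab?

liohal

elmesk → sabval (Recipe 3).
Using Recipe 7, sabval and lamwex make tamqil.
belyul + tamqil → liohal (Recipe 6).
norfen would need zinsab and tamqil (Recipe 4), but zinsab is never obtained. zinsab would need lamwex and norfen (Recipe 5), but norfen is never obtained.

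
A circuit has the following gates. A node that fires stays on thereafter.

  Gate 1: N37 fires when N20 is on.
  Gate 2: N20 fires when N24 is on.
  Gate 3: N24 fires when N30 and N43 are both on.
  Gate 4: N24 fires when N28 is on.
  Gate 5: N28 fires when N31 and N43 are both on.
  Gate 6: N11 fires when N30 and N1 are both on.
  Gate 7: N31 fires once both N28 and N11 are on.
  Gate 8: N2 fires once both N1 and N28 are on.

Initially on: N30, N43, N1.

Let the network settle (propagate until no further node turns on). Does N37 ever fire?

N30 and N43 are on, so N24 fires (Gate 3).
N24 is on, so N20 fires (Gate 2).
N20 is on, so N37 fires (Gate 1).

Yes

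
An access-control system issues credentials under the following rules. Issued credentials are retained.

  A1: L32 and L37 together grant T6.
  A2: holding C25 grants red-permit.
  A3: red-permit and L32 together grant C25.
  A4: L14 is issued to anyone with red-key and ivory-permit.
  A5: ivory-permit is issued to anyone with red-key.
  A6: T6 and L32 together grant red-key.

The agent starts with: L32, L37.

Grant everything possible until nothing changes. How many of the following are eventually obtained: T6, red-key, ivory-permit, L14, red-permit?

4

Holding L32 and L37 grants T6 (A1).
Holding T6 and L32 grants red-key (A6).
Holding red-key grants ivory-permit (A5).
Holding red-key and ivory-permit grants L14 (A4).
T6: reached.
red-key: reached.
ivory-permit: reached.
L14: reached.
red-permit would need C25 (A2), but C25 is never granted.
Reached: T6, red-key, ivory-permit, and L14 — 4 of the 5.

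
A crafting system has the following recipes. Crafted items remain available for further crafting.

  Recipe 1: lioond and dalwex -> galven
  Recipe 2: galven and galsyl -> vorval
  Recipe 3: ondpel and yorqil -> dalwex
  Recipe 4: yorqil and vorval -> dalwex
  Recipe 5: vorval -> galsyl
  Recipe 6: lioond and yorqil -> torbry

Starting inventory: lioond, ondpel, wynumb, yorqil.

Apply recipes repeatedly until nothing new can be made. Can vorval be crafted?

vorval would need galven and galsyl (Recipe 2), but galsyl is never obtained.

No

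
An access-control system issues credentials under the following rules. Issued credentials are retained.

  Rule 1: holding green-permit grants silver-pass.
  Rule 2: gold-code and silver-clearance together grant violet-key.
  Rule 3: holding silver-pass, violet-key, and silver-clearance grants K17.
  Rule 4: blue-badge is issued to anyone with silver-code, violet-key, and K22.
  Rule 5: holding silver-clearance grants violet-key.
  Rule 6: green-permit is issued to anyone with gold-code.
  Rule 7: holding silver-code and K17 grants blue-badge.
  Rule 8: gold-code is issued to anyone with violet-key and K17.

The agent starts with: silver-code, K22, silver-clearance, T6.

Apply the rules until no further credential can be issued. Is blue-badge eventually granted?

Yes

Holding silver-clearance grants violet-key (Rule 5).
Holding silver-code, violet-key, and K22 grants blue-badge (Rule 4).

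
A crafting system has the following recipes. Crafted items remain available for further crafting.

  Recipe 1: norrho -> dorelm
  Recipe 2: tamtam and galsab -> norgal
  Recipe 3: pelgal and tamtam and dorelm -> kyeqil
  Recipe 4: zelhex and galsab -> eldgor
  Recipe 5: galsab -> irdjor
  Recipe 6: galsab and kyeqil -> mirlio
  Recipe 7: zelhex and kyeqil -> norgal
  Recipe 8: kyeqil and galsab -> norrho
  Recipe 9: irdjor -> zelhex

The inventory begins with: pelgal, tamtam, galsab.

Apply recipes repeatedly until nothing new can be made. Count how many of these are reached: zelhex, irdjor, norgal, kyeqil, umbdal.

tamtam and galsab -> norgal (Recipe 2).
Using Recipe 5, galsab makes irdjor.
Using Recipe 9, irdjor makes zelhex.
zelhex: reached.
irdjor: reached.
norgal: reached.
kyeqil would need pelgal, tamtam, and dorelm (Recipe 3), but dorelm is never obtained.
No rule produces umbdal, and it is not given.
Reached: zelhex, irdjor, and norgal — 3 of the 5.

3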